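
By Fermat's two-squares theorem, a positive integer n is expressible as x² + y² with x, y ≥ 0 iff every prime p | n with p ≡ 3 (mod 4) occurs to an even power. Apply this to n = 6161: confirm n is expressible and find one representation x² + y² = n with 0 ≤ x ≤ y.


Step 1: Factor n = 6161 = 61 · 101.
Step 2: Check the mod-4 condition on each prime factor: 61 ≡ 1 (mod 4), exponent 1; 101 ≡ 1 (mod 4), exponent 1.
All primes ≡ 3 (mod 4) appear to even exponent (or don't appear), so by the two-squares theorem n IS expressible as a sum of two squares.
Step 3: Build a representation. Here n = 61 · 101 is a product of primes ≡ 1 (mod 4). Each prime p ≡ 1 (mod 4) is itself a sum of two squares; find a² by testing p − a² for a perfect square:
  61: 61 − 1² = 60, 61 − 2² = 57, 61 − 3² = 52, 61 − 4² = 45, 61 − 5² = 36 = 6² ⇒ 61 = 5² + 6².
  101: 101 − 1² = 100 = 10² ⇒ 101 = 1² + 10².
  Combine using the Brahmagupta–Fibonacci identity (a² + b²)(c² + d²) = (ac − bd)² + (ad + bc)² = (ac + bd)² + (ad − bc)²:
  61 · 101 = 6161: from (5² + 6²)(1² + 10²), take (5·1 − 6·10, 5·10 + 6·1) = (5 − 60, 50 + 6) = (-55, 56); dropping signs (only squares matter) gives (55, 56); check 55² + 56² = 3025 + 3136 = 6161 ✓.
Step 4: Order so x ≤ y and verify: 55² + 56² = 3025 + 3136 = 6161 = n. ✓

n = 6161 = 55² + 56² (one valid representation with x ≤ y).


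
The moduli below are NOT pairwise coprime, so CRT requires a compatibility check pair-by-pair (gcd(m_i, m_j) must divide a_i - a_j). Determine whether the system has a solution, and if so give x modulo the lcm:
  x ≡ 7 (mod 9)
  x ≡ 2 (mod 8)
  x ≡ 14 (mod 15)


Moduli 9, 8, 15 are not pairwise coprime, so CRT works modulo lcm(m_i) when all pairwise compatibility conditions hold.
Pairwise compatibility: gcd(m_i, m_j) must divide a_i - a_j for every pair.
Merge one congruence at a time:
  Start: x ≡ 7 (mod 9).
  Combine with x ≡ 2 (mod 8): gcd(9, 8) = 1; 2 - 7 = -5, which IS divisible by 1, so compatible.
    Write x = 7 + 9·t and substitute into x ≡ 2 (mod 8): 9·t ≡ 2 − 7 = -5 (mod 8).
    Reduce coefficients mod 8: 1·t ≡ 3 (mod 8).
    So t ≡ 3 (mod 8).
    Then x = 7 + 9·3 = 34, valid modulo lcm(9, 8) = 72: x ≡ 34 (mod 72).
  Combine with x ≡ 14 (mod 15): gcd(72, 15) = 3, and 14 - 34 = -20 is NOT divisible by 3.
    ⇒ system is inconsistent (no integer solution).

No solution (the system is inconsistent).


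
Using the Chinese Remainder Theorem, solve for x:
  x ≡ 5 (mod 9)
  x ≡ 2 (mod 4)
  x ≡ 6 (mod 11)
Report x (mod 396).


Moduli 9, 4, 11 are pairwise coprime; by CRT there is a unique solution modulo M = 9 · 4 · 11 = 396.
Solve pairwise, accumulating the modulus:
  Start with x ≡ 5 (mod 9).
  Combine with x ≡ 2 (mod 4): since gcd(9, 4) = 1, we get a unique residue mod 36.
    Write x = 5 + 9·t and substitute into x ≡ 2 (mod 4): 9·t ≡ 2 − 5 = -3 (mod 4).
    Reduce coefficients mod 4: 1·t ≡ 1 (mod 4).
    So t ≡ 1 (mod 4).
    Then x = 5 + 9·1 = 14, valid modulo lcm(9, 4) = 36: x ≡ 14 (mod 36).
  Combine with x ≡ 6 (mod 11): since gcd(36, 11) = 1, we get a unique residue mod 396.
    Write x = 14 + 36·t and substitute into x ≡ 6 (mod 11): 36·t ≡ 6 − 14 = -8 (mod 11).
    Reduce coefficients mod 11: 3·t ≡ 3 (mod 11).
    The inverse of 3 mod 11 is 4 (since 3·4 = 12 = 1·11 + 1), so t ≡ 4·3 = 12 ≡ 1 (mod 11).
    Then x = 14 + 36·1 = 50, valid modulo lcm(36, 11) = 396: x ≡ 50 (mod 396).
Verify: 50 mod 9 = 5 ✓, 50 mod 4 = 2 ✓, 50 mod 11 = 6 ✓.

x ≡ 50 (mod 396).


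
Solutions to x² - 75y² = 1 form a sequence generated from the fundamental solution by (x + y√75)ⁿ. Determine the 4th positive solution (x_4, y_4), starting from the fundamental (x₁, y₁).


Step 1: Find the fundamental solution (x₁, y₁) of x² - 75y² = 1.
  Expand √75 as a continued fraction. a₀ = ⌊√75⌋ = 8; iterate m_{k+1} = d_k·a_k − m_k, d_{k+1} = (75 − m_{k+1}²)/d_k, a_{k+1} = ⌊(a₀ + m_{k+1})/d_{k+1}⌋ (starting m₀ = 0, d₀ = 1), with convergents p_k = a_k·p_{k-1} + p_{k-2}, q_k = a_k·q_{k-1} + q_{k-2} (p₋₁ = 1, q₋₁ = 0):
  k = 0: a₀ = 8; p₀/q₀ = 8/1; p₀² − 75·q₀² = 64 − 75 = -11.
  k = 1: m = 8, d = 11, a = ⌊(8 + 8)/11⌋ = 1; p/q = (1·8 + 1)/(1·1 + 0) = 9/1; p² − 75·q² = 81 − 75 = 6.
  k = 2: m = 3, d = 6, a = ⌊(8 + 3)/6⌋ = 1; p/q = (1·9 + 8)/(1·1 + 1) = 17/2; p² − 75·q² = 289 − 300 = -11.
  k = 3: m = 3, d = 11, a = ⌊(8 + 3)/11⌋ = 1; p/q = (1·17 + 9)/(1·2 + 1) = 26/3; p² − 75·q² = 676 − 675 = 1.
  The first convergent with p² − 75·q² = 1 gives the fundamental solution (x₁, y₁) = (26, 3).
Step 2: Apply the recurrence (x_{n+1}, y_{n+1}) = (x₁x_n + 75y₁y_n, x₁y_n + y₁x_n) repeatedly.
  From (x_1, y_1) = (26, 3): x_2 = 26·26 + 75·3·3 = 1351; y_2 = 26·3 + 3·26 = 156.
  From (x_2, y_2) = (1351, 156): x_3 = 26·1351 + 75·3·156 = 70226; y_3 = 26·156 + 3·1351 = 8109.
  From (x_3, y_3) = (70226, 8109): x_4 = 26·70226 + 75·3·8109 = 3650401; y_4 = 26·8109 + 3·70226 = 421512.
Step 3: Verify x_4² - 75·y_4² = 13325427460801 - 13325427460800 = 1 (should be 1). ✓

(x_1, y_1) = (26, 3); (x_4, y_4) = (3650401, 421512).


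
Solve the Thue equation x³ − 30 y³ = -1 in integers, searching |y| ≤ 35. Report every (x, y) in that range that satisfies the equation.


The equation is x³ - 30y³ = -1. For fixed y, x³ = 30·y³ − 1, so a solution requires the RHS to be a perfect cube.
Strategy: iterate y from -35 to 35, compute RHS = 30·y³ − 1, and check whether it is a (positive or negative) perfect cube.
Check small values of y:
  y = 0: RHS = -1 = (-1)³ ⇒ x = -1 works.
  y = 1: RHS = 29 is not a perfect cube.
  y = -1: RHS = -31 is not a perfect cube.
  y = 2: RHS = 239 is not a perfect cube.
  y = -2: RHS = -241 is not a perfect cube.
  y = 3: RHS = 809 is not a perfect cube.
  y = -3: RHS = -811 is not a perfect cube.
Continuing the search up to |y| = 35 finds no further solutions beyond those listed.
Collected solutions: (-1, 0).

Solutions (with |y| ≤ 35): (-1, 0).


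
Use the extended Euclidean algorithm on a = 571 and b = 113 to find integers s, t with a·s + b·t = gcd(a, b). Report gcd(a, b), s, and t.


Euclidean algorithm on (571, 113) — divide until remainder is 0:
  571 = 5 · 113 + 6
  113 = 18 · 6 + 5
  6 = 1 · 5 + 1
  5 = 5 · 1 + 0
gcd(571, 113) = 1.
Track Bezout coefficients alongside the remainders: start with r₀ = 571 = a·1 + b·0 (s = 1, t = 0) and r₁ = 113 = a·0 + b·1 (s = 0, t = 1); each new remainder r_{k+1} = r_{k-1} − q_k·r_k inherits s_{k+1} = s_{k-1} − q_k·s_k, t_{k+1} = t_{k-1} − q_k·t_k, so r_k = a·s_k + b·t_k at every step:
  q = 5: r = 6, s = 1 − 5·0 = 1, t = 0 − 5·1 = -5  (check: 571·1 + 113·(-5) = 6)
  q = 18: r = 5, s = 0 − 18·1 = -18, t = 1 − 18·(-5) = 91  (check: 571·(-18) + 113·91 = 5)
  q = 1: r = 1, s = 1 − 1·(-18) = 19, t = -5 − 1·91 = -96  (check: 571·19 + 113·(-96) = 1)
The row with r = 1 (the gcd) gives the Bezout coefficients s = 19, t = -96.
Result: 571 · (19) + 113 · (-96) = 1.

gcd(571, 113) = 1; s = 19, t = -96 (check: 571·19 + 113·(-96) = 1).


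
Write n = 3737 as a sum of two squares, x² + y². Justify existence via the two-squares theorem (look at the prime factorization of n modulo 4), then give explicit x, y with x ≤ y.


Step 1: Factor n = 3737 = 37 · 101.
Step 2: Check the mod-4 condition on each prime factor: 37 ≡ 1 (mod 4), exponent 1; 101 ≡ 1 (mod 4), exponent 1.
All primes ≡ 3 (mod 4) appear to even exponent (or don't appear), so by the two-squares theorem n IS expressible as a sum of two squares.
Step 3: Build a representation. Here n = 37 · 101 is a product of primes ≡ 1 (mod 4). Each prime p ≡ 1 (mod 4) is itself a sum of two squares; find a² by testing p − a² for a perfect square:
  37: 37 − 1² = 36 = 6² ⇒ 37 = 1² + 6².
  101: 101 − 1² = 100 = 10² ⇒ 101 = 1² + 10².
  Combine using the Brahmagupta–Fibonacci identity (a² + b²)(c² + d²) = (ac − bd)² + (ad + bc)² = (ac + bd)² + (ad − bc)²:
  37 · 101 = 3737: from (1² + 6²)(1² + 10²), take (1·1 − 6·10, 1·10 + 6·1) = (1 − 60, 10 + 6) = (-59, 16); dropping signs (only squares matter) gives (59, 16); check 59² + 16² = 3481 + 256 = 3737 ✓.
Step 4: Order so x ≤ y and verify: 16² + 59² = 256 + 3481 = 3737 = n. ✓

n = 3737 = 16² + 59² (one valid representation with x ≤ y).


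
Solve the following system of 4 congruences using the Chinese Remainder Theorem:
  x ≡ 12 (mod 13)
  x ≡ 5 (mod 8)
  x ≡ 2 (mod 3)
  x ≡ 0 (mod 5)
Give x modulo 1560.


Product of moduli M = 13 · 8 · 3 · 5 = 1560.
Merge one congruence at a time:
  Start: x ≡ 12 (mod 13).
  Combine with x ≡ 5 (mod 8); new modulus lcm = 104.
    Write x = 12 + 13·t and substitute into x ≡ 5 (mod 8): 13·t ≡ 5 − 12 = -7 (mod 8).
    Reduce coefficients mod 8: 5·t ≡ 1 (mod 8).
    The inverse of 5 mod 8 is 5 (since 5·5 = 25 = 3·8 + 1), so t ≡ 5·1 = 5 ≡ 5 (mod 8).
    Then x = 12 + 13·5 = 77, valid modulo lcm(13, 8) = 104: x ≡ 77 (mod 104).
  Combine with x ≡ 2 (mod 3); new modulus lcm = 312.
    Write x = 77 + 104·t and substitute into x ≡ 2 (mod 3): 104·t ≡ 2 − 77 = -75 (mod 3).
    Reduce coefficients mod 3: 2·t ≡ 0 (mod 3).
    The inverse of 2 mod 3 is 2 (since 2·2 = 4 = 1·3 + 1), so t ≡ 2·0 = 0 ≡ 0 (mod 3).
    Then x = 77 + 104·0 = 77, valid modulo lcm(104, 3) = 312: x ≡ 77 (mod 312).
  Combine with x ≡ 0 (mod 5); new modulus lcm = 1560.
    Write x = 77 + 312·t and substitute into x ≡ 0 (mod 5): 312·t ≡ 0 − 77 = -77 (mod 5).
    Reduce coefficients mod 5: 2·t ≡ 3 (mod 5).
    The inverse of 2 mod 5 is 3 (since 2·3 = 6 = 1·5 + 1), so t ≡ 3·3 = 9 ≡ 4 (mod 5).
    Then x = 77 + 312·4 = 1325, valid modulo lcm(312, 5) = 1560: x ≡ 1325 (mod 1560).
Verify against each original: 1325 mod 13 = 12, 1325 mod 8 = 5, 1325 mod 3 = 2, 1325 mod 5 = 0.

x ≡ 1325 (mod 1560).


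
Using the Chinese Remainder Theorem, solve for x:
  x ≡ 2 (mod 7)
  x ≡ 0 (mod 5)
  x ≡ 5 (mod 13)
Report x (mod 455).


Moduli 7, 5, 13 are pairwise coprime; by CRT there is a unique solution modulo M = 7 · 5 · 13 = 455.
Solve pairwise, accumulating the modulus:
  Start with x ≡ 2 (mod 7).
  Combine with x ≡ 0 (mod 5): since gcd(7, 5) = 1, we get a unique residue mod 35.
    Write x = 2 + 7·t and substitute into x ≡ 0 (mod 5): 7·t ≡ 0 − 2 = -2 (mod 5).
    Reduce coefficients mod 5: 2·t ≡ 3 (mod 5).
    The inverse of 2 mod 5 is 3 (since 2·3 = 6 = 1·5 + 1), so t ≡ 3·3 = 9 ≡ 4 (mod 5).
    Then x = 2 + 7·4 = 30, valid modulo lcm(7, 5) = 35: x ≡ 30 (mod 35).
  Combine with x ≡ 5 (mod 13): since gcd(35, 13) = 1, we get a unique residue mod 455.
    Write x = 30 + 35·t and substitute into x ≡ 5 (mod 13): 35·t ≡ 5 − 30 = -25 (mod 13).
    Reduce coefficients mod 13: 9·t ≡ 1 (mod 13).
    The inverse of 9 mod 13 is 3 (since 9·3 = 27 = 2·13 + 1), so t ≡ 3·1 = 3 ≡ 3 (mod 13).
    Then x = 30 + 35·3 = 135, valid modulo lcm(35, 13) = 455: x ≡ 135 (mod 455).
Verify: 135 mod 7 = 2 ✓, 135 mod 5 = 0 ✓, 135 mod 13 = 5 ✓.

x ≡ 135 (mod 455).


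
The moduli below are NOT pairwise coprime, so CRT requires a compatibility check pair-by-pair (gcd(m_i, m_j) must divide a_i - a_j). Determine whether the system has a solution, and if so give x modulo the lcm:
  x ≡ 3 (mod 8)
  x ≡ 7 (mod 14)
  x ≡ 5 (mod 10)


Moduli 8, 14, 10 are not pairwise coprime, so CRT works modulo lcm(m_i) when all pairwise compatibility conditions hold.
Pairwise compatibility: gcd(m_i, m_j) must divide a_i - a_j for every pair.
Merge one congruence at a time:
  Start: x ≡ 3 (mod 8).
  Combine with x ≡ 7 (mod 14): gcd(8, 14) = 2; 7 - 3 = 4, which IS divisible by 2, so compatible.
    Write x = 3 + 8·t and substitute into x ≡ 7 (mod 14): 8·t ≡ 7 − 3 = 4 (mod 14).
    Divide the congruence (and modulus) by g = 2: 4·t ≡ 2 (mod 7).
    The inverse of 4 mod 7 is 2 (since 4·2 = 8 = 1·7 + 1), so t ≡ 2·2 = 4 ≡ 4 (mod 7).
    Then x = 3 + 8·4 = 35, valid modulo lcm(8, 14) = 56: x ≡ 35 (mod 56).
  Combine with x ≡ 5 (mod 10): gcd(56, 10) = 2; 5 - 35 = -30, which IS divisible by 2, so compatible.
    Write x = 35 + 56·t and substitute into x ≡ 5 (mod 10): 56·t ≡ 5 − 35 = -30 (mod 10).
    Divide the congruence (and modulus) by g = 2: 28·t ≡ -15 (mod 5).
    Reduce coefficients mod 5: 3·t ≡ 0 (mod 5).
    The inverse of 3 mod 5 is 2 (since 3·2 = 6 = 1·5 + 1), so t ≡ 2·0 = 0 ≡ 0 (mod 5).
    Then x = 35 + 56·0 = 35, valid modulo lcm(56, 10) = 280: x ≡ 35 (mod 280).
Verify: 35 mod 8 = 3, 35 mod 14 = 7, 35 mod 10 = 5.

x ≡ 35 (mod 280).


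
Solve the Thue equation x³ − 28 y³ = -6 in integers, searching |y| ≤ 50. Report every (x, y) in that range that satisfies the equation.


The equation is x³ - 28y³ = -6. For fixed y, x³ = 28·y³ − 6, so a solution requires the RHS to be a perfect cube.
Strategy: iterate y from -50 to 50, compute RHS = 28·y³ − 6, and check whether it is a (positive or negative) perfect cube.
Check small values of y:
  y = 0: RHS = -6 is not a perfect cube.
  y = 1: RHS = 22 is not a perfect cube.
  y = -1: RHS = -34 is not a perfect cube.
  y = 2: RHS = 218 is not a perfect cube.
  y = -2: RHS = -230 is not a perfect cube.
  y = 3: RHS = 750 is not a perfect cube.
  y = -3: RHS = -762 is not a perfect cube.
Continuing the search up to |y| = 50 finds no solutions either.
No (x, y) in the scanned range satisfies the equation.

No integer solutions with |y| ≤ 50.


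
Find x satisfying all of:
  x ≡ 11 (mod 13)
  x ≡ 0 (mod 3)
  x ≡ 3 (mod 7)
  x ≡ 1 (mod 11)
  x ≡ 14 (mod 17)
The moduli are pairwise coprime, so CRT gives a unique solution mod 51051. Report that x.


Product of moduli M = 13 · 3 · 7 · 11 · 17 = 51051.
Merge one congruence at a time:
  Start: x ≡ 11 (mod 13).
  Combine with x ≡ 0 (mod 3); new modulus lcm = 39.
    Write x = 11 + 13·t and substitute into x ≡ 0 (mod 3): 13·t ≡ 0 − 11 = -11 (mod 3).
    Reduce coefficients mod 3: 1·t ≡ 1 (mod 3).
    So t ≡ 1 (mod 3).
    Then x = 11 + 13·1 = 24, valid modulo lcm(13, 3) = 39: x ≡ 24 (mod 39).
  Combine with x ≡ 3 (mod 7); new modulus lcm = 273.
    Write x = 24 + 39·t and substitute into x ≡ 3 (mod 7): 39·t ≡ 3 − 24 = -21 (mod 7).
    Reduce coefficients mod 7: 4·t ≡ 0 (mod 7).
    The inverse of 4 mod 7 is 2 (since 4·2 = 8 = 1·7 + 1), so t ≡ 2·0 = 0 ≡ 0 (mod 7).
    Then x = 24 + 39·0 = 24, valid modulo lcm(39, 7) = 273: x ≡ 24 (mod 273).
  Combine with x ≡ 1 (mod 11); new modulus lcm = 3003.
    Write x = 24 + 273·t and substitute into x ≡ 1 (mod 11): 273·t ≡ 1 − 24 = -23 (mod 11).
    Reduce coefficients mod 11: 9·t ≡ 10 (mod 11).
    The inverse of 9 mod 11 is 5 (since 9·5 = 45 = 4·11 + 1), so t ≡ 5·10 = 50 ≡ 6 (mod 11).
    Then x = 24 + 273·6 = 1662, valid modulo lcm(273, 11) = 3003: x ≡ 1662 (mod 3003).
  Combine with x ≡ 14 (mod 17); new modulus lcm = 51051.
    Write x = 1662 + 3003·t and substitute into x ≡ 14 (mod 17): 3003·t ≡ 14 − 1662 = -1648 (mod 17).
    Reduce coefficients mod 17: 11·t ≡ 1 (mod 17).
    The inverse of 11 mod 17 is 14 (since 11·14 = 154 = 9·17 + 1), so t ≡ 14·1 = 14 ≡ 14 (mod 17).
    Then x = 1662 + 3003·14 = 43704, valid modulo lcm(3003, 17) = 51051: x ≡ 43704 (mod 51051).
Verify against each original: 43704 mod 13 = 11, 43704 mod 3 = 0, 43704 mod 7 = 3, 43704 mod 11 = 1, 43704 mod 17 = 14.

x ≡ 43704 (mod 51051).


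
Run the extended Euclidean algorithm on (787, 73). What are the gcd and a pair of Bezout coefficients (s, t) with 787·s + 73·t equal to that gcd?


Euclidean algorithm on (787, 73) — divide until remainder is 0:
  787 = 10 · 73 + 57
  73 = 1 · 57 + 16
  57 = 3 · 16 + 9
  16 = 1 · 9 + 7
  9 = 1 · 7 + 2
  7 = 3 · 2 + 1
  2 = 2 · 1 + 0
gcd(787, 73) = 1.
Track Bezout coefficients alongside the remainders: start with r₀ = 787 = a·1 + b·0 (s = 1, t = 0) and r₁ = 73 = a·0 + b·1 (s = 0, t = 1); each new remainder r_{k+1} = r_{k-1} − q_k·r_k inherits s_{k+1} = s_{k-1} − q_k·s_k, t_{k+1} = t_{k-1} − q_k·t_k, so r_k = a·s_k + b·t_k at every step:
  q = 10: r = 57, s = 1 − 10·0 = 1, t = 0 − 10·1 = -10  (check: 787·1 + 73·(-10) = 57)
  q = 1: r = 16, s = 0 − 1·1 = -1, t = 1 − 1·(-10) = 11  (check: 787·(-1) + 73·11 = 16)
  q = 3: r = 9, s = 1 − 3·(-1) = 4, t = -10 − 3·11 = -43  (check: 787·4 + 73·(-43) = 9)
  q = 1: r = 7, s = -1 − 1·4 = -5, t = 11 − 1·(-43) = 54  (check: 787·(-5) + 73·54 = 7)
  q = 1: r = 2, s = 4 − 1·(-5) = 9, t = -43 − 1·54 = -97  (check: 787·9 + 73·(-97) = 2)
  q = 3: r = 1, s = -5 − 3·9 = -32, t = 54 − 3·(-97) = 345  (check: 787·(-32) + 73·345 = 1)
The row with r = 1 (the gcd) gives the Bezout coefficients s = -32, t = 345.
Result: 787 · (-32) + 73 · (345) = 1.

gcd(787, 73) = 1; s = -32, t = 345 (check: 787·(-32) + 73·345 = 1).


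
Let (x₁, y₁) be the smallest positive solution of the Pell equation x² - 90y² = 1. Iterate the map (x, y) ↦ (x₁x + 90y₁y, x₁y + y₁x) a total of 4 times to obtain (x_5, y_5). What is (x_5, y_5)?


Step 1: Find the fundamental solution (x₁, y₁) of x² - 90y² = 1.
  Expand √90 as a continued fraction. a₀ = ⌊√90⌋ = 9; iterate m_{k+1} = d_k·a_k − m_k, d_{k+1} = (90 − m_{k+1}²)/d_k, a_{k+1} = ⌊(a₀ + m_{k+1})/d_{k+1}⌋ (starting m₀ = 0, d₀ = 1), with convergents p_k = a_k·p_{k-1} + p_{k-2}, q_k = a_k·q_{k-1} + q_{k-2} (p₋₁ = 1, q₋₁ = 0):
  k = 0: a₀ = 9; p₀/q₀ = 9/1; p₀² − 90·q₀² = 81 − 90 = -9.
  k = 1: m = 9, d = 9, a = ⌊(9 + 9)/9⌋ = 2; p/q = (2·9 + 1)/(2·1 + 0) = 19/2; p² − 90·q² = 361 − 360 = 1.
  The first convergent with p² − 90·q² = 1 gives the fundamental solution (x₁, y₁) = (19, 2).
Step 2: Apply the recurrence (x_{n+1}, y_{n+1}) = (x₁x_n + 90y₁y_n, x₁y_n + y₁x_n) repeatedly.
  From (x_1, y_1) = (19, 2): x_2 = 19·19 + 90·2·2 = 721; y_2 = 19·2 + 2·19 = 76.
  From (x_2, y_2) = (721, 76): x_3 = 19·721 + 90·2·76 = 27379; y_3 = 19·76 + 2·721 = 2886.
  From (x_3, y_3) = (27379, 2886): x_4 = 19·27379 + 90·2·2886 = 1039681; y_4 = 19·2886 + 2·27379 = 109592.
  From (x_4, y_4) = (1039681, 109592): x_5 = 19·1039681 + 90·2·109592 = 39480499; y_5 = 19·109592 + 2·1039681 = 4161610.
Step 3: Verify x_5² - 90·y_5² = 1558709801289001 - 1558709801289000 = 1 (should be 1). ✓

(x_1, y_1) = (19, 2); (x_5, y_5) = (39480499, 4161610).


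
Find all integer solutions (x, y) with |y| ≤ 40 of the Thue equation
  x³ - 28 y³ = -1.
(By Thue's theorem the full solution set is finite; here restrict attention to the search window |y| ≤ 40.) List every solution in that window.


The equation is x³ - 28y³ = -1. For fixed y, x³ = 28·y³ − 1, so a solution requires the RHS to be a perfect cube.
Strategy: iterate y from -40 to 40, compute RHS = 28·y³ − 1, and check whether it is a (positive or negative) perfect cube.
Check small values of y:
  y = 0: RHS = -1 = (-1)³ ⇒ x = -1 works.
  y = 1: RHS = 27 = (3)³ ⇒ x = 3 works.
  y = -1: RHS = -29 is not a perfect cube.
  y = 2: RHS = 223 is not a perfect cube.
  y = -2: RHS = -225 is not a perfect cube.
  y = 3: RHS = 755 is not a perfect cube.
  y = -3: RHS = -757 is not a perfect cube.
Continuing the search up to |y| = 40 finds no further solutions beyond those listed.
Collected solutions: (-1, 0), (3, 1).

Solutions (with |y| ≤ 40): (-1, 0), (3, 1).


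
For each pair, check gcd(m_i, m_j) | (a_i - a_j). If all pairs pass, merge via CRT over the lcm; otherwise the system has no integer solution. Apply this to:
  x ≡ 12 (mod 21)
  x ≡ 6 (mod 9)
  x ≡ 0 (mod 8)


Moduli 21, 9, 8 are not pairwise coprime, so CRT works modulo lcm(m_i) when all pairwise compatibility conditions hold.
Pairwise compatibility: gcd(m_i, m_j) must divide a_i - a_j for every pair.
Merge one congruence at a time:
  Start: x ≡ 12 (mod 21).
  Combine with x ≡ 6 (mod 9): gcd(21, 9) = 3; 6 - 12 = -6, which IS divisible by 3, so compatible.
    Write x = 12 + 21·t and substitute into x ≡ 6 (mod 9): 21·t ≡ 6 − 12 = -6 (mod 9).
    Divide the congruence (and modulus) by g = 3: 7·t ≡ -2 (mod 3).
    Reduce coefficients mod 3: 1·t ≡ 1 (mod 3).
    So t ≡ 1 (mod 3).
    Then x = 12 + 21·1 = 33, valid modulo lcm(21, 9) = 63: x ≡ 33 (mod 63).
  Combine with x ≡ 0 (mod 8): gcd(63, 8) = 1; 0 - 33 = -33, which IS divisible by 1, so compatible.
    Write x = 33 + 63·t and substitute into x ≡ 0 (mod 8): 63·t ≡ 0 − 33 = -33 (mod 8).
    Reduce coefficients mod 8: 7·t ≡ 7 (mod 8).
    The inverse of 7 mod 8 is 7 (since 7·7 = 49 = 6·8 + 1), so t ≡ 7·7 = 49 ≡ 1 (mod 8).
    Then x = 33 + 63·1 = 96, valid modulo lcm(63, 8) = 504: x ≡ 96 (mod 504).
Verify: 96 mod 21 = 12, 96 mod 9 = 6, 96 mod 8 = 0.

x ≡ 96 (mod 504).


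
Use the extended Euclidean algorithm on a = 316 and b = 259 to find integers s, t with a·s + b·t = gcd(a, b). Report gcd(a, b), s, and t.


Euclidean algorithm on (316, 259) — divide until remainder is 0:
  316 = 1 · 259 + 57
  259 = 4 · 57 + 31
  57 = 1 · 31 + 26
  31 = 1 · 26 + 5
  26 = 5 · 5 + 1
  5 = 5 · 1 + 0
gcd(316, 259) = 1.
Track Bezout coefficients alongside the remainders: start with r₀ = 316 = a·1 + b·0 (s = 1, t = 0) and r₁ = 259 = a·0 + b·1 (s = 0, t = 1); each new remainder r_{k+1} = r_{k-1} − q_k·r_k inherits s_{k+1} = s_{k-1} − q_k·s_k, t_{k+1} = t_{k-1} − q_k·t_k, so r_k = a·s_k + b·t_k at every step:
  q = 1: r = 57, s = 1 − 1·0 = 1, t = 0 − 1·1 = -1  (check: 316·1 + 259·(-1) = 57)
  q = 4: r = 31, s = 0 − 4·1 = -4, t = 1 − 4·(-1) = 5  (check: 316·(-4) + 259·5 = 31)
  q = 1: r = 26, s = 1 − 1·(-4) = 5, t = -1 − 1·5 = -6  (check: 316·5 + 259·(-6) = 26)
  q = 1: r = 5, s = -4 − 1·5 = -9, t = 5 − 1·(-6) = 11  (check: 316·(-9) + 259·11 = 5)
  q = 5: r = 1, s = 5 − 5·(-9) = 50, t = -6 − 5·11 = -61  (check: 316·50 + 259·(-61) = 1)
The row with r = 1 (the gcd) gives the Bezout coefficients s = 50, t = -61.
Result: 316 · (50) + 259 · (-61) = 1.

gcd(316, 259) = 1; s = 50, t = -61 (check: 316·50 + 259·(-61) = 1).


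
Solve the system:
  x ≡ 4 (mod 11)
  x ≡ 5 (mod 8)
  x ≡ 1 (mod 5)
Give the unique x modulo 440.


Moduli 11, 8, 5 are pairwise coprime; by CRT there is a unique solution modulo M = 11 · 8 · 5 = 440.
Solve pairwise, accumulating the modulus:
  Start with x ≡ 4 (mod 11).
  Combine with x ≡ 5 (mod 8): since gcd(11, 8) = 1, we get a unique residue mod 88.
    Write x = 4 + 11·t and substitute into x ≡ 5 (mod 8): 11·t ≡ 5 − 4 = 1 (mod 8).
    Reduce coefficients mod 8: 3·t ≡ 1 (mod 8).
    The inverse of 3 mod 8 is 3 (since 3·3 = 9 = 1·8 + 1), so t ≡ 3·1 = 3 ≡ 3 (mod 8).
    Then x = 4 + 11·3 = 37, valid modulo lcm(11, 8) = 88: x ≡ 37 (mod 88).
  Combine with x ≡ 1 (mod 5): since gcd(88, 5) = 1, we get a unique residue mod 440.
    Write x = 37 + 88·t and substitute into x ≡ 1 (mod 5): 88·t ≡ 1 − 37 = -36 (mod 5).
    Reduce coefficients mod 5: 3·t ≡ 4 (mod 5).
    The inverse of 3 mod 5 is 2 (since 3·2 = 6 = 1·5 + 1), so t ≡ 2·4 = 8 ≡ 3 (mod 5).
    Then x = 37 + 88·3 = 301, valid modulo lcm(88, 5) = 440: x ≡ 301 (mod 440).
Verify: 301 mod 11 = 4 ✓, 301 mod 8 = 5 ✓, 301 mod 5 = 1 ✓.

x ≡ 301 (mod 440).


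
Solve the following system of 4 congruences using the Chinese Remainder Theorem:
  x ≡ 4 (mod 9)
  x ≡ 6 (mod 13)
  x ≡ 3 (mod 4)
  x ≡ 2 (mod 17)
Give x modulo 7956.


Product of moduli M = 9 · 13 · 4 · 17 = 7956.
Merge one congruence at a time:
  Start: x ≡ 4 (mod 9).
  Combine with x ≡ 6 (mod 13); new modulus lcm = 117.
    Write x = 4 + 9·t and substitute into x ≡ 6 (mod 13): 9·t ≡ 6 − 4 = 2 (mod 13).
    The inverse of 9 mod 13 is 3 (since 9·3 = 27 = 2·13 + 1), so t ≡ 3·2 = 6 ≡ 6 (mod 13).
    Then x = 4 + 9·6 = 58, valid modulo lcm(9, 13) = 117: x ≡ 58 (mod 117).
  Combine with x ≡ 3 (mod 4); new modulus lcm = 468.
    Write x = 58 + 117·t and substitute into x ≡ 3 (mod 4): 117·t ≡ 3 − 58 = -55 (mod 4).
    Reduce coefficients mod 4: 1·t ≡ 1 (mod 4).
    So t ≡ 1 (mod 4).
    Then x = 58 + 117·1 = 175, valid modulo lcm(117, 4) = 468: x ≡ 175 (mod 468).
  Combine with x ≡ 2 (mod 17); new modulus lcm = 7956.
    Write x = 175 + 468·t and substitute into x ≡ 2 (mod 17): 468·t ≡ 2 − 175 = -173 (mod 17).
    Reduce coefficients mod 17: 9·t ≡ 14 (mod 17).
    The inverse of 9 mod 17 is 2 (since 9·2 = 18 = 1·17 + 1), so t ≡ 2·14 = 28 ≡ 11 (mod 17).
    Then x = 175 + 468·11 = 5323, valid modulo lcm(468, 17) = 7956: x ≡ 5323 (mod 7956).
Verify against each original: 5323 mod 9 = 4, 5323 mod 13 = 6, 5323 mod 4 = 3, 5323 mod 17 = 2.

x ≡ 5323 (mod 7956).


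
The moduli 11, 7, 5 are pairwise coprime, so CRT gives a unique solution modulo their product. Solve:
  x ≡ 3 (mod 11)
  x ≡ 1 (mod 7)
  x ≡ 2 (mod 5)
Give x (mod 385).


Moduli 11, 7, 5 are pairwise coprime; by CRT there is a unique solution modulo M = 11 · 7 · 5 = 385.
Solve pairwise, accumulating the modulus:
  Start with x ≡ 3 (mod 11).
  Combine with x ≡ 1 (mod 7): since gcd(11, 7) = 1, we get a unique residue mod 77.
    Write x = 3 + 11·t and substitute into x ≡ 1 (mod 7): 11·t ≡ 1 − 3 = -2 (mod 7).
    Reduce coefficients mod 7: 4·t ≡ 5 (mod 7).
    The inverse of 4 mod 7 is 2 (since 4·2 = 8 = 1·7 + 1), so t ≡ 2·5 = 10 ≡ 3 (mod 7).
    Then x = 3 + 11·3 = 36, valid modulo lcm(11, 7) = 77: x ≡ 36 (mod 77).
  Combine with x ≡ 2 (mod 5): since gcd(77, 5) = 1, we get a unique residue mod 385.
    Write x = 36 + 77·t and substitute into x ≡ 2 (mod 5): 77·t ≡ 2 − 36 = -34 (mod 5).
    Reduce coefficients mod 5: 2·t ≡ 1 (mod 5).
    The inverse of 2 mod 5 is 3 (since 2·3 = 6 = 1·5 + 1), so t ≡ 3·1 = 3 ≡ 3 (mod 5).
    Then x = 36 + 77·3 = 267, valid modulo lcm(77, 5) = 385: x ≡ 267 (mod 385).
Verify: 267 mod 11 = 3 ✓, 267 mod 7 = 1 ✓, 267 mod 5 = 2 ✓.

x ≡ 267 (mod 385).


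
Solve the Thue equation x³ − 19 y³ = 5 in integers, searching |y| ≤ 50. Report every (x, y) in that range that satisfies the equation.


The equation is x³ - 19y³ = 5. For fixed y, x³ = 19·y³ + 5, so a solution requires the RHS to be a perfect cube.
Strategy: iterate y from -50 to 50, compute RHS = 19·y³ + 5, and check whether it is a (positive or negative) perfect cube.
Check small values of y:
  y = 0: RHS = 5 is not a perfect cube.
  y = 1: RHS = 24 is not a perfect cube.
  y = -1: RHS = -14 is not a perfect cube.
  y = 2: RHS = 157 is not a perfect cube.
  y = -2: RHS = -147 is not a perfect cube.
  y = 3: RHS = 518 is not a perfect cube.
  y = -3: RHS = -508 is not a perfect cube.
Continuing the search up to |y| = 50 finds no solutions either.
No (x, y) in the scanned range satisfies the equation.

No integer solutions with |y| ≤ 50.


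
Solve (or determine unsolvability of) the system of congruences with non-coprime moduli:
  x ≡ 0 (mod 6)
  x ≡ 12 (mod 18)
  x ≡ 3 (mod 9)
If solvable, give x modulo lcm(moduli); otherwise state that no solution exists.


Moduli 6, 18, 9 are not pairwise coprime, so CRT works modulo lcm(m_i) when all pairwise compatibility conditions hold.
Pairwise compatibility: gcd(m_i, m_j) must divide a_i - a_j for every pair.
Merge one congruence at a time:
  Start: x ≡ 0 (mod 6).
  Combine with x ≡ 12 (mod 18): gcd(6, 18) = 6; 12 - 0 = 12, which IS divisible by 6, so compatible.
    Write x = 0 + 6·t and substitute into x ≡ 12 (mod 18): 6·t ≡ 12 − 0 = 12 (mod 18).
    Divide the congruence (and modulus) by g = 6: 1·t ≡ 2 (mod 3).
    So t ≡ 2 (mod 3).
    Then x = 0 + 6·2 = 12, valid modulo lcm(6, 18) = 18: x ≡ 12 (mod 18).
  Combine with x ≡ 3 (mod 9): gcd(18, 9) = 9; 3 - 12 = -9, which IS divisible by 9, so compatible.
    Write x = 12 + 18·t and substitute into x ≡ 3 (mod 9): 18·t ≡ 3 − 12 = -9 (mod 9).
    Divide the congruence (and modulus) by g = 9: 2·t ≡ -1 (mod 1).
    Modulo 1 every t works; take t = 0.
    Then x = 12 + 18·0 = 12, valid modulo lcm(18, 9) = 18: x ≡ 12 (mod 18).
Verify: 12 mod 6 = 0, 12 mod 18 = 12, 12 mod 9 = 3.

x ≡ 12 (mod 18).


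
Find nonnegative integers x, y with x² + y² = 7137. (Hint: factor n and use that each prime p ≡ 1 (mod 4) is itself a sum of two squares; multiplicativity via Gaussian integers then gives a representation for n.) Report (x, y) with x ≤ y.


Step 1: Factor n = 7137 = 3^2 · 13 · 61.
Step 2: Check the mod-4 condition on each prime factor: 3 ≡ 3 (mod 4), exponent 2 (must be even); 13 ≡ 1 (mod 4), exponent 1; 61 ≡ 1 (mod 4), exponent 1.
All primes ≡ 3 (mod 4) appear to even exponent (or don't appear), so by the two-squares theorem n IS expressible as a sum of two squares.
Step 3: Build a representation. Group n = k² · m with k = 3 and m = 13 · 61 = 793 (a product of primes ≡ 1 (mod 4)); a representation of m scales to one of n via (k·x)² + (k·y)² = k²(x² + y²). Each prime p ≡ 1 (mod 4) is itself a sum of two squares; find a² by testing p − a² for a perfect square:
  13: 13 − 1² = 12, 13 − 2² = 9 = 3² ⇒ 13 = 2² + 3².
  61: 61 − 1² = 60, 61 − 2² = 57, 61 − 3² = 52, 61 − 4² = 45, 61 − 5² = 36 = 6² ⇒ 61 = 5² + 6².
  Combine using the Brahmagupta–Fibonacci identity (a² + b²)(c² + d²) = (ac − bd)² + (ad + bc)² = (ac + bd)² + (ad − bc)²:
  13 · 61 = 793: from (2² + 3²)(5² + 6²), take (2·5 − 3·6, 2·6 + 3·5) = (10 − 18, 12 + 15) = (-8, 27); dropping signs (only squares matter) gives (8, 27); check 8² + 27² = 64 + 729 = 793 ✓.
  Scale by k = 3: (3·8, 3·27) = (24, 81).
Step 4: Order so x ≤ y and verify: 24² + 81² = 576 + 6561 = 7137 = n. ✓

n = 7137 = 24² + 81² (one valid representation with x ≤ y).


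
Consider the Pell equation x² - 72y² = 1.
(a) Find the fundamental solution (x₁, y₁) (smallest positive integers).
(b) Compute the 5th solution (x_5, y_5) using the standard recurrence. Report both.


Step 1: Find the fundamental solution (x₁, y₁) of x² - 72y² = 1.
  Expand √72 as a continued fraction. a₀ = ⌊√72⌋ = 8; iterate m_{k+1} = d_k·a_k − m_k, d_{k+1} = (72 − m_{k+1}²)/d_k, a_{k+1} = ⌊(a₀ + m_{k+1})/d_{k+1}⌋ (starting m₀ = 0, d₀ = 1), with convergents p_k = a_k·p_{k-1} + p_{k-2}, q_k = a_k·q_{k-1} + q_{k-2} (p₋₁ = 1, q₋₁ = 0):
  k = 0: a₀ = 8; p₀/q₀ = 8/1; p₀² − 72·q₀² = 64 − 72 = -8.
  k = 1: m = 8, d = 8, a = ⌊(8 + 8)/8⌋ = 2; p/q = (2·8 + 1)/(2·1 + 0) = 17/2; p² − 72·q² = 289 − 288 = 1.
  The first convergent with p² − 72·q² = 1 gives the fundamental solution (x₁, y₁) = (17, 2).
Step 2: Apply the recurrence (x_{n+1}, y_{n+1}) = (x₁x_n + 72y₁y_n, x₁y_n + y₁x_n) repeatedly.
  From (x_1, y_1) = (17, 2): x_2 = 17·17 + 72·2·2 = 577; y_2 = 17·2 + 2·17 = 68.
  From (x_2, y_2) = (577, 68): x_3 = 17·577 + 72·2·68 = 19601; y_3 = 17·68 + 2·577 = 2310.
  From (x_3, y_3) = (19601, 2310): x_4 = 17·19601 + 72·2·2310 = 665857; y_4 = 17·2310 + 2·19601 = 78472.
  From (x_4, y_4) = (665857, 78472): x_5 = 17·665857 + 72·2·78472 = 22619537; y_5 = 17·78472 + 2·665857 = 2665738.
Step 3: Verify x_5² - 72·y_5² = 511643454094369 - 511643454094368 = 1 (should be 1). ✓

(x_1, y_1) = (17, 2); (x_5, y_5) = (22619537, 2665738).


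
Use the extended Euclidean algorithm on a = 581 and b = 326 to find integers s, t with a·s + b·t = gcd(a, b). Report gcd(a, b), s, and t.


Euclidean algorithm on (581, 326) — divide until remainder is 0:
  581 = 1 · 326 + 255
  326 = 1 · 255 + 71
  255 = 3 · 71 + 42
  71 = 1 · 42 + 29
  42 = 1 · 29 + 13
  29 = 2 · 13 + 3
  13 = 4 · 3 + 1
  3 = 3 · 1 + 0
gcd(581, 326) = 1.
Track Bezout coefficients alongside the remainders: start with r₀ = 581 = a·1 + b·0 (s = 1, t = 0) and r₁ = 326 = a·0 + b·1 (s = 0, t = 1); each new remainder r_{k+1} = r_{k-1} − q_k·r_k inherits s_{k+1} = s_{k-1} − q_k·s_k, t_{k+1} = t_{k-1} − q_k·t_k, so r_k = a·s_k + b·t_k at every step:
  q = 1: r = 255, s = 1 − 1·0 = 1, t = 0 − 1·1 = -1  (check: 581·1 + 326·(-1) = 255)
  q = 1: r = 71, s = 0 − 1·1 = -1, t = 1 − 1·(-1) = 2  (check: 581·(-1) + 326·2 = 71)
  q = 3: r = 42, s = 1 − 3·(-1) = 4, t = -1 − 3·2 = -7  (check: 581·4 + 326·(-7) = 42)
  q = 1: r = 29, s = -1 − 1·4 = -5, t = 2 − 1·(-7) = 9  (check: 581·(-5) + 326·9 = 29)
  q = 1: r = 13, s = 4 − 1·(-5) = 9, t = -7 − 1·9 = -16  (check: 581·9 + 326·(-16) = 13)
  q = 2: r = 3, s = -5 − 2·9 = -23, t = 9 − 2·(-16) = 41  (check: 581·(-23) + 326·41 = 3)
  q = 4: r = 1, s = 9 − 4·(-23) = 101, t = -16 − 4·41 = -180  (check: 581·101 + 326·(-180) = 1)
The row with r = 1 (the gcd) gives the Bezout coefficients s = 101, t = -180.
Result: 581 · (101) + 326 · (-180) = 1.

gcd(581, 326) = 1; s = 101, t = -180 (check: 581·101 + 326·(-180) = 1).


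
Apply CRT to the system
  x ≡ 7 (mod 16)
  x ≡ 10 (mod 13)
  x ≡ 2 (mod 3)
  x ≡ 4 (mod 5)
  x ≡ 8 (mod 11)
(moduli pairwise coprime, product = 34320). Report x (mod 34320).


Product of moduli M = 16 · 13 · 3 · 5 · 11 = 34320.
Merge one congruence at a time:
  Start: x ≡ 7 (mod 16).
  Combine with x ≡ 10 (mod 13); new modulus lcm = 208.
    Write x = 7 + 16·t and substitute into x ≡ 10 (mod 13): 16·t ≡ 10 − 7 = 3 (mod 13).
    Reduce coefficients mod 13: 3·t ≡ 3 (mod 13).
    The inverse of 3 mod 13 is 9 (since 3·9 = 27 = 2·13 + 1), so t ≡ 9·3 = 27 ≡ 1 (mod 13).
    Then x = 7 + 16·1 = 23, valid modulo lcm(16, 13) = 208: x ≡ 23 (mod 208).
  Combine with x ≡ 2 (mod 3); new modulus lcm = 624.
    Write x = 23 + 208·t and substitute into x ≡ 2 (mod 3): 208·t ≡ 2 − 23 = -21 (mod 3).
    Reduce coefficients mod 3: 1·t ≡ 0 (mod 3).
    So t ≡ 0 (mod 3).
    Then x = 23 + 208·0 = 23, valid modulo lcm(208, 3) = 624: x ≡ 23 (mod 624).
  Combine with x ≡ 4 (mod 5); new modulus lcm = 3120.
    Write x = 23 + 624·t and substitute into x ≡ 4 (mod 5): 624·t ≡ 4 − 23 = -19 (mod 5).
    Reduce coefficients mod 5: 4·t ≡ 1 (mod 5).
    The inverse of 4 mod 5 is 4 (since 4·4 = 16 = 3·5 + 1), so t ≡ 4·1 = 4 ≡ 4 (mod 5).
    Then x = 23 + 624·4 = 2519, valid modulo lcm(624, 5) = 3120: x ≡ 2519 (mod 3120).
  Combine with x ≡ 8 (mod 11); new modulus lcm = 34320.
    Write x = 2519 + 3120·t and substitute into x ≡ 8 (mod 11): 3120·t ≡ 8 − 2519 = -2511 (mod 11).
    Reduce coefficients mod 11: 7·t ≡ 8 (mod 11).
    The inverse of 7 mod 11 is 8 (since 7·8 = 56 = 5·11 + 1), so t ≡ 8·8 = 64 ≡ 9 (mod 11).
    Then x = 2519 + 3120·9 = 30599, valid modulo lcm(3120, 11) = 34320: x ≡ 30599 (mod 34320).
Verify against each original: 30599 mod 16 = 7, 30599 mod 13 = 10, 30599 mod 3 = 2, 30599 mod 5 = 4, 30599 mod 11 = 8.

x ≡ 30599 (mod 34320).


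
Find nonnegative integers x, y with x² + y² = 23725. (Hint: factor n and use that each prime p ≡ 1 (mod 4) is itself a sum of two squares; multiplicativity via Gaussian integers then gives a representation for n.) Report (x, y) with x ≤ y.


Step 1: Factor n = 23725 = 5^2 · 13 · 73.
Step 2: Check the mod-4 condition on each prime factor: 5 ≡ 1 (mod 4), exponent 2; 13 ≡ 1 (mod 4), exponent 1; 73 ≡ 1 (mod 4), exponent 1.
All primes ≡ 3 (mod 4) appear to even exponent (or don't appear), so by the two-squares theorem n IS expressible as a sum of two squares.
Step 3: Build a representation. Group n = k² · m with k = 5 and m = 13 · 73 = 949 (a product of primes ≡ 1 (mod 4)); a representation of m scales to one of n via (k·x)² + (k·y)² = k²(x² + y²). Each prime p ≡ 1 (mod 4) is itself a sum of two squares; find a² by testing p − a² for a perfect square:
  13: 13 − 1² = 12, 13 − 2² = 9 = 3² ⇒ 13 = 2² + 3².
  73: 73 − 1² = 72, 73 − 2² = 69, 73 − 3² = 64 = 8² ⇒ 73 = 3² + 8².
  Combine using the Brahmagupta–Fibonacci identity (a² + b²)(c² + d²) = (ac − bd)² + (ad + bc)² = (ac + bd)² + (ad − bc)²:
  13 · 73 = 949: from (2² + 3²)(3² + 8²), take (2·3 − 3·8, 2·8 + 3·3) = (6 − 24, 16 + 9) = (-18, 25); dropping signs (only squares matter) gives (18, 25); check 18² + 25² = 324 + 625 = 949 ✓.
  Scale by k = 5: (5·18, 5·25) = (90, 125).
Step 4: Order so x ≤ y and verify: 90² + 125² = 8100 + 15625 = 23725 = n. ✓

n = 23725 = 90² + 125² (one valid representation with x ≤ y).


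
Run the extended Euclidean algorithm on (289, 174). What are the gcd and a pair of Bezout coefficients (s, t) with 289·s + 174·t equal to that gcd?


Euclidean algorithm on (289, 174) — divide until remainder is 0:
  289 = 1 · 174 + 115
  174 = 1 · 115 + 59
  115 = 1 · 59 + 56
  59 = 1 · 56 + 3
  56 = 18 · 3 + 2
  3 = 1 · 2 + 1
  2 = 2 · 1 + 0
gcd(289, 174) = 1.
Track Bezout coefficients alongside the remainders: start with r₀ = 289 = a·1 + b·0 (s = 1, t = 0) and r₁ = 174 = a·0 + b·1 (s = 0, t = 1); each new remainder r_{k+1} = r_{k-1} − q_k·r_k inherits s_{k+1} = s_{k-1} − q_k·s_k, t_{k+1} = t_{k-1} − q_k·t_k, so r_k = a·s_k + b·t_k at every step:
  q = 1: r = 115, s = 1 − 1·0 = 1, t = 0 − 1·1 = -1  (check: 289·1 + 174·(-1) = 115)
  q = 1: r = 59, s = 0 − 1·1 = -1, t = 1 − 1·(-1) = 2  (check: 289·(-1) + 174·2 = 59)
  q = 1: r = 56, s = 1 − 1·(-1) = 2, t = -1 − 1·2 = -3  (check: 289·2 + 174·(-3) = 56)
  q = 1: r = 3, s = -1 − 1·2 = -3, t = 2 − 1·(-3) = 5  (check: 289·(-3) + 174·5 = 3)
  q = 18: r = 2, s = 2 − 18·(-3) = 56, t = -3 − 18·5 = -93  (check: 289·56 + 174·(-93) = 2)
  q = 1: r = 1, s = -3 − 1·56 = -59, t = 5 − 1·(-93) = 98  (check: 289·(-59) + 174·98 = 1)
The row with r = 1 (the gcd) gives the Bezout coefficients s = -59, t = 98.
Result: 289 · (-59) + 174 · (98) = 1.

gcd(289, 174) = 1; s = -59, t = 98 (check: 289·(-59) + 174·98 = 1).


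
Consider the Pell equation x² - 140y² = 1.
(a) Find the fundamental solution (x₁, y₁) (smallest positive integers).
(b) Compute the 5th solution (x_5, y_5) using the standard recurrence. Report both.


Step 1: Find the fundamental solution (x₁, y₁) of x² - 140y² = 1.
  Expand √140 as a continued fraction. a₀ = ⌊√140⌋ = 11; iterate m_{k+1} = d_k·a_k − m_k, d_{k+1} = (140 − m_{k+1}²)/d_k, a_{k+1} = ⌊(a₀ + m_{k+1})/d_{k+1}⌋ (starting m₀ = 0, d₀ = 1), with convergents p_k = a_k·p_{k-1} + p_{k-2}, q_k = a_k·q_{k-1} + q_{k-2} (p₋₁ = 1, q₋₁ = 0):
  k = 0: a₀ = 11; p₀/q₀ = 11/1; p₀² − 140·q₀² = 121 − 140 = -19.
  k = 1: m = 11, d = 19, a = ⌊(11 + 11)/19⌋ = 1; p/q = (1·11 + 1)/(1·1 + 0) = 12/1; p² − 140·q² = 144 − 140 = 4.
  k = 2: m = 8, d = 4, a = ⌊(11 + 8)/4⌋ = 4; p/q = (4·12 + 11)/(4·1 + 1) = 59/5; p² − 140·q² = 3481 − 3500 = -19.
  k = 3: m = 8, d = 19, a = ⌊(11 + 8)/19⌋ = 1; p/q = (1·59 + 12)/(1·5 + 1) = 71/6; p² − 140·q² = 5041 − 5040 = 1.
  The first convergent with p² − 140·q² = 1 gives the fundamental solution (x₁, y₁) = (71, 6).
Step 2: Apply the recurrence (x_{n+1}, y_{n+1}) = (x₁x_n + 140y₁y_n, x₁y_n + y₁x_n) repeatedly.
  From (x_1, y_1) = (71, 6): x_2 = 71·71 + 140·6·6 = 10081; y_2 = 71·6 + 6·71 = 852.
  From (x_2, y_2) = (10081, 852): x_3 = 71·10081 + 140·6·852 = 1431431; y_3 = 71·852 + 6·10081 = 120978.
  From (x_3, y_3) = (1431431, 120978): x_4 = 71·1431431 + 140·6·120978 = 203253121; y_4 = 71·120978 + 6·1431431 = 17178024.
  From (x_4, y_4) = (203253121, 17178024): x_5 = 71·203253121 + 140·6·17178024 = 28860511751; y_5 = 71·17178024 + 6·203253121 = 2439158430.
Step 3: Verify x_5² - 140·y_5² = 832929138529609086001 - 832929138529609086000 = 1 (should be 1). ✓

(x_1, y_1) = (71, 6); (x_5, y_5) = (28860511751, 2439158430).


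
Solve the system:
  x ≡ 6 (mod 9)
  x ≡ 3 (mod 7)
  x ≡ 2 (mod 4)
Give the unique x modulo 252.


Moduli 9, 7, 4 are pairwise coprime; by CRT there is a unique solution modulo M = 9 · 7 · 4 = 252.
Solve pairwise, accumulating the modulus:
  Start with x ≡ 6 (mod 9).
  Combine with x ≡ 3 (mod 7): since gcd(9, 7) = 1, we get a unique residue mod 63.
    Write x = 6 + 9·t and substitute into x ≡ 3 (mod 7): 9·t ≡ 3 − 6 = -3 (mod 7).
    Reduce coefficients mod 7: 2·t ≡ 4 (mod 7).
    The inverse of 2 mod 7 is 4 (since 2·4 = 8 = 1·7 + 1), so t ≡ 4·4 = 16 ≡ 2 (mod 7).
    Then x = 6 + 9·2 = 24, valid modulo lcm(9, 7) = 63: x ≡ 24 (mod 63).
  Combine with x ≡ 2 (mod 4): since gcd(63, 4) = 1, we get a unique residue mod 252.
    Write x = 24 + 63·t and substitute into x ≡ 2 (mod 4): 63·t ≡ 2 − 24 = -22 (mod 4).
    Reduce coefficients mod 4: 3·t ≡ 2 (mod 4).
    The inverse of 3 mod 4 is 3 (since 3·3 = 9 = 2·4 + 1), so t ≡ 3·2 = 6 ≡ 2 (mod 4).
    Then x = 24 + 63·2 = 150, valid modulo lcm(63, 4) = 252: x ≡ 150 (mod 252).
Verify: 150 mod 9 = 6 ✓, 150 mod 7 = 3 ✓, 150 mod 4 = 2 ✓.

x ≡ 150 (mod 252).
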